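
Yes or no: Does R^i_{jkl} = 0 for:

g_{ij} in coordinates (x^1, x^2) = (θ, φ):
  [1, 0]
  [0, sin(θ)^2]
Non-zero Christoffel symbols:
Γ^θ_{φ φ} = -sin(2*θ)/2
Γ^φ_{θ φ} = 1/tan(θ)
Ricci tensor: R_{θθ} = 1, R_{θφ} = 0, R_{φφ} = sin(θ)^2
The Ricci tensor is non-zero, so the Riemann tensor is non-zero: not flat.
No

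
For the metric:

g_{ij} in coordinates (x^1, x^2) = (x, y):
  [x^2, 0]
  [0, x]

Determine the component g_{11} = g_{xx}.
With x^1 = x, x^2 = y, g_{11} = g_{xx} is the row-1, column-1 entry of the matrix.
g_{11} = x^2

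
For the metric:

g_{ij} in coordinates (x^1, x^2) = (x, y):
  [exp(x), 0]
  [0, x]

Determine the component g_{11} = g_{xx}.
With x^1 = x, x^2 = y, g_{11} = g_{xx} is the row-1, column-1 entry of the matrix.
g_{11} = exp(x)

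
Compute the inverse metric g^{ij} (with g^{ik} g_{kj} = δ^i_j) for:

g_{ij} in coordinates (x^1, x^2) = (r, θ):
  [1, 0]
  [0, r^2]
The metric is diagonal, so g^{ij} is diagonal with entries 1/g_{ii}: diag(1, 1/(r^2)).
g^{ij}:
  [1, 0]
  [0, 1/r^2]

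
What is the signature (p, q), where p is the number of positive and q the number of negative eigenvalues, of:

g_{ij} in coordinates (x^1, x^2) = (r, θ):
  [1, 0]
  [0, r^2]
The metric is diagonal, so its eigenvalues are the diagonal entries: 1, r^2 (at a generic point, where coordinate-dependent entries are positive).
2 positive, 0 negative.
(2, 0) - Riemannian (positive definite)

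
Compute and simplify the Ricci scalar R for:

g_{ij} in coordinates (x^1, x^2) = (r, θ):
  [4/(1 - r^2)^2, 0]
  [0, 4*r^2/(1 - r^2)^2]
Non-zero Christoffel symbols (Γ^k_{ij} = Γ^k_{ji}):
Γ^r_{r r} = 2*r/(1 - r^2)
Γ^r_{θ θ} = (r^3 + r)/(r^2 - 1)
Γ^θ_{r θ} = (-r^2 - 1)/(r^3 - r)
Ricci tensor (R_{ij} = R^k_{ikj}): R_{rr} = -4/(r^2 - 1)^2, R_{rθ} = 0, R_{θθ} = -4*r^2/(r^2 - 1)^2
Inverse metric: g^{rr} = (1 - r^2)^2/4, g^{θθ} = (1 - r^2)^2/(4*r^2)
R = g^{ij} R_{ij} = ((1 - r^2)^2/4)(-4/(r^2 - 1)^2) + ((1 - r^2)^2/(4*r^2))(-4*r^2/(r^2 - 1)^2) = -2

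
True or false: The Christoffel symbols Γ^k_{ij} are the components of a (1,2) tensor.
Under a change of coordinates Γ picks up an inhomogeneous term ∂²x/∂x'∂x'; e.g. Γ = 0 in Cartesian coordinates but Γ^r_{θθ} = -r in polar coordinates on the same flat plane.
False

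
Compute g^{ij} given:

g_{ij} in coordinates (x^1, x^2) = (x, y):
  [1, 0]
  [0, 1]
The metric is diagonal, so g^{ij} is diagonal with entries 1/g_{ii}: diag(1, 1).
g^{ij}:
  [1, 0]
  [0, 1]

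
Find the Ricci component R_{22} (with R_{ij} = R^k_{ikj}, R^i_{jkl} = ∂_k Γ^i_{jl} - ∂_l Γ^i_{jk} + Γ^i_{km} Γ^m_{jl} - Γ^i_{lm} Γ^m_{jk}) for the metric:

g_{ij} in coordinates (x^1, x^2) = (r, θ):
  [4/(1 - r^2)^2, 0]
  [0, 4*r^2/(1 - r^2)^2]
Non-zero Christoffel symbols (Γ^k_{ij} = Γ^k_{ji}):
Γ^r_{r r} = 2*r/(1 - r^2)
Γ^r_{θ θ} = (r^3 + r)/(r^2 - 1)
Γ^θ_{r θ} = (-r^2 - 1)/(r^3 - r)
R^r_{θ r θ} = ∂_r Γ^r_{θ θ} - ∂_θ Γ^r_{θ r} + Γ^r_{r m} Γ^m_{θ θ} - Γ^r_{θ m} Γ^m_{θ r}
  = ((r^4 - 4*r^2 - 1)/(r^2 - 1)^2) - (0) + (-2*r^2*(r^2 + 1)/(r^2 - 1)^2) - (-(r^2 + 1)^2/(r^2 - 1)^2) = -4*r^2/(r^2 - 1)^2
R^θ_{θ θ θ} = 0 (a repeated index in an antisymmetric pair)
R_{θθ} = R^r_{θ r θ} + R^θ_{θ θ θ} = (-4*r^2/(r^2 - 1)^2) + (0) = -4*r^2/(r^2 - 1)^2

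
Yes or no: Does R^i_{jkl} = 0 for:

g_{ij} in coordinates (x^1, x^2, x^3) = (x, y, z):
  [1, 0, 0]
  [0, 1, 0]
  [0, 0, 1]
All metric components are constant, so every Christoffel symbol vanishes and R^i_{jkl} = 0.
Yes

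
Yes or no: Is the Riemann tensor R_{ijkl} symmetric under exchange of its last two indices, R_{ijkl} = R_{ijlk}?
It is antisymmetric in the last pair: R_{ijkl} = -R_{ijlk}.
No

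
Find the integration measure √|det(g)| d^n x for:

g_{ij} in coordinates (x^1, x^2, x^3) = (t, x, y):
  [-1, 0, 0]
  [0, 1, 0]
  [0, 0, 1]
det(g) = -1
√|det(g)| = 1
Volume element: dV = 1 dt dx dy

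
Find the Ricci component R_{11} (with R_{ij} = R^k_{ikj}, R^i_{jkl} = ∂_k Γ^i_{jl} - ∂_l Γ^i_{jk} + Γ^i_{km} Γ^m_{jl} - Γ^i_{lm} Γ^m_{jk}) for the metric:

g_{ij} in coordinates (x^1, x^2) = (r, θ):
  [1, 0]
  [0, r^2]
Non-zero Christoffel symbols (Γ^k_{ij} = Γ^k_{ji}):
Γ^r_{θ θ} = -r
Γ^θ_{r θ} = 1/r
R^r_{r r r} = 0 (a repeated index in an antisymmetric pair)
R^θ_{r θ r} = ∂_θ Γ^θ_{r r} - ∂_r Γ^θ_{r θ} + Γ^θ_{θ m} Γ^m_{r r} - Γ^θ_{r m} Γ^m_{r θ}
  = (0) - (-1/r^2) + (0) - (1/r^2) = 0
R_{rr} = R^r_{r r r} + R^θ_{r θ r} = (0) + (0) = 0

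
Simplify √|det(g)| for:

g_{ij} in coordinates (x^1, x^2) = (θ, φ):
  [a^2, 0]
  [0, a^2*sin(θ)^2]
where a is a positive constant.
det(g) = a^4*sin(θ)^2
√|det(g)| = a^2*sin(θ) (taking 0 < θ < π so that |sin(θ)| = sin(θ))
Volume element: dV = a^2*sin(θ) dθ dφ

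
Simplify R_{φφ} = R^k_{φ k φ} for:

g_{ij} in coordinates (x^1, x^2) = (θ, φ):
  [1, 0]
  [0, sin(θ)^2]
Non-zero Christoffel symbols (Γ^k_{ij} = Γ^k_{ji}):
Γ^θ_{φ φ} = -sin(2*θ)/2
Γ^φ_{θ φ} = 1/tan(θ)
R^θ_{φ θ φ} = ∂_θ Γ^θ_{φ φ} - ∂_φ Γ^θ_{φ θ} + Γ^θ_{θ m} Γ^m_{φ φ} - Γ^θ_{φ m} Γ^m_{φ θ}
  = (-cos(2*θ)) - (0) + (0) - (-cos(θ)^2) = sin(θ)^2
R^φ_{φ φ φ} = 0 (a repeated index in an antisymmetric pair)
R_{φφ} = R^θ_{φ θ φ} + R^φ_{φ φ φ} = (sin(θ)^2) + (0) = sin(θ)^2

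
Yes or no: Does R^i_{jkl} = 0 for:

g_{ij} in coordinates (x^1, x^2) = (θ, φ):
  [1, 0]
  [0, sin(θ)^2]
Non-zero Christoffel symbols:
Γ^θ_{φ φ} = -sin(2*θ)/2
Γ^φ_{θ φ} = 1/tan(θ)
Ricci tensor: R_{θθ} = 1, R_{θφ} = 0, R_{φφ} = sin(θ)^2
The Ricci tensor is non-zero, so the Riemann tensor is non-zero: not flat.
No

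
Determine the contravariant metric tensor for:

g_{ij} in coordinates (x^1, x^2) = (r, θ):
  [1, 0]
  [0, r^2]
The metric is diagonal, so g^{ij} is diagonal with entries 1/g_{ii}: diag(1, 1/(r^2)).
g^{ij}:
  [1, 0]
  [0, 1/r^2]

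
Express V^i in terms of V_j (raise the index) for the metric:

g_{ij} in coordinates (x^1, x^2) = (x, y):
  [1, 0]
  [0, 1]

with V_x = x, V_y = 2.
Inverse metric (diagonal): g^{xx} = 1, g^{yy} = 1
V^i = g^{ij} V_j:
V^x = (1)(x) + (0)(2) = x
V^y = (0)(x) + (1)(2) = 2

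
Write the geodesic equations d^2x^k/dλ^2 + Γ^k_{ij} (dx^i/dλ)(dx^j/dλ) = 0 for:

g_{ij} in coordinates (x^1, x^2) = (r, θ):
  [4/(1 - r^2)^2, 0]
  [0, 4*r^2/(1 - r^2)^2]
Geodesic equation: d^2x^k/dλ^2 + Γ^k_{ij} (dx^i/dλ)(dx^j/dλ) = 0.
Non-zero Christoffel symbols:
Γ^r_{r r} = 2*r/(1 - r^2)
Γ^r_{θ θ} = (r^3 + r)/(r^2 - 1)
Γ^θ_{r θ} = (-r^2 - 1)/(r^3 - r)
Substituting (the symmetric pair Γ^k_{ij}, Γ^k_{ji} combines into a factor 2):
d^2r/dλ^2 + (2*r/(1 - r^2)) (dr/dλ)^2 + ((r^3 + r)/(r^2 - 1)) (dθ/dλ)^2 = 0
d^2θ/dλ^2 + ((-2*r^2 - 2)/(r^3 - r)) (dr/dλ)(dθ/dλ) = 0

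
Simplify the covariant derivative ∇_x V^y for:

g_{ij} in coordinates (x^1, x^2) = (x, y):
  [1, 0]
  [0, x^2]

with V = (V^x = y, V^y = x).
Non-zero Christoffel symbols:
Γ^x_{y y} = -x
Γ^y_{x y} = 1/x
∇_x V^y = ∂_x V^y + Γ^y_{x j} V^j
  = (1) + (0)(y) + (1/x)(x)
  = 2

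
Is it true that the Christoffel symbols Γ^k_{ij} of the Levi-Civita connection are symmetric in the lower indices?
The Levi-Civita connection is torsion-free, which is exactly Γ^k_{ij} = Γ^k_{ji}.
Yes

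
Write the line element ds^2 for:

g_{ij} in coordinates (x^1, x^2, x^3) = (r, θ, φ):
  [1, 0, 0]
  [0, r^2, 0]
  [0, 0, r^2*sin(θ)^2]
ds^2 = g_{ij} dx^i dx^j; only the non-zero components contribute.
ds^2 = dr^2 + r^2 dθ^2 + r^2*sin(θ)^2 dφ^2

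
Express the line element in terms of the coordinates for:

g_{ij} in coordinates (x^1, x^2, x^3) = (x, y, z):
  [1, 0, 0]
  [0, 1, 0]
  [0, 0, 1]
ds^2 = g_{ij} dx^i dx^j; only the non-zero components contribute.
ds^2 = dx^2 + dy^2 + dz^2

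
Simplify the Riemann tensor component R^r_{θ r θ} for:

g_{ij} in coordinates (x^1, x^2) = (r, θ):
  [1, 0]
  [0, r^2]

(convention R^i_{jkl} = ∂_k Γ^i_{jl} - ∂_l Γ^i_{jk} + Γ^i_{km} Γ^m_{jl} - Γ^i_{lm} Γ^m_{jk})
Non-zero Christoffel symbols (Γ^k_{ij} = Γ^k_{ji}):
Γ^r_{θ θ} = -r
Γ^θ_{r θ} = 1/r
R^r_{θ r θ} = ∂_r Γ^r_{θ θ} - ∂_θ Γ^r_{θ r} + Γ^r_{r m} Γ^m_{θ θ} - Γ^r_{θ m} Γ^m_{θ r}
  = (-1) - (0) + (0) - (-1) = 0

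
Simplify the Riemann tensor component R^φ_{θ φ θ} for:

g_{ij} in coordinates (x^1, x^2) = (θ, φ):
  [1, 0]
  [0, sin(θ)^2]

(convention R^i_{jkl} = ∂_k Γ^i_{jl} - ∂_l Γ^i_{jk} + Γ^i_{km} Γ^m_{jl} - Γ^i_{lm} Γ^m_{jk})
Non-zero Christoffel symbols (Γ^k_{ij} = Γ^k_{ji}):
Γ^θ_{φ φ} = -sin(2*θ)/2
Γ^φ_{θ φ} = 1/tan(θ)
R^φ_{θ φ θ} = ∂_φ Γ^φ_{θ θ} - ∂_θ Γ^φ_{θ φ} + Γ^φ_{φ m} Γ^m_{θ θ} - Γ^φ_{θ m} Γ^m_{θ φ}
  = (0) - (-1/sin(θ)^2) + (0) - (1/tan(θ)^2) = 1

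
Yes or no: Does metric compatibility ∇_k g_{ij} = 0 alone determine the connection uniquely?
One also needs vanishing torsion; metric compatibility plus torsion-freeness singles out the Levi-Civita connection.
No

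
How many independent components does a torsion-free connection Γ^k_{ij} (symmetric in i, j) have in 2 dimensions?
Γ^k_{ij} has n choices for the upper index and n(n+1)/2 independent symmetric lower index pairs.
Total = 2 × 2×3/2 = 2 × 3 = 6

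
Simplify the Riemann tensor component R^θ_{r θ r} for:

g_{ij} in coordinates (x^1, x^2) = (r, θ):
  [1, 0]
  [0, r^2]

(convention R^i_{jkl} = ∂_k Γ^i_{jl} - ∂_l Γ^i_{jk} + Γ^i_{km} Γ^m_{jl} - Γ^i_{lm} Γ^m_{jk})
Non-zero Christoffel symbols (Γ^k_{ij} = Γ^k_{ji}):
Γ^r_{θ θ} = -r
Γ^θ_{r θ} = 1/r
R^θ_{r θ r} = ∂_θ Γ^θ_{r r} - ∂_r Γ^θ_{r θ} + Γ^θ_{θ m} Γ^m_{r r} - Γ^θ_{r m} Γ^m_{r θ}
  = (0) - (-1/r^2) + (0) - (1/r^2) = 0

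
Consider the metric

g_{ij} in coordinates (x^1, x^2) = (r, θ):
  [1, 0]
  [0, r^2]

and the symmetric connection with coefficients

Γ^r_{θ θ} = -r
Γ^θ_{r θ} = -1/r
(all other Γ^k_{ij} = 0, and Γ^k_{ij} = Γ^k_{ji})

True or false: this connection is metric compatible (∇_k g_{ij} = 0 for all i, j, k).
Using ∇_k g_{ij} = ∂_k g_{ij} - Γ^m_{ki} g_{mj} - Γ^m_{kj} g_{im}:
∇_θ g_{rθ} = (0) - (-r) - (-r) = 2*r ≠ 0
So the connection is not metric compatible (it is not the Levi-Civita connection).
False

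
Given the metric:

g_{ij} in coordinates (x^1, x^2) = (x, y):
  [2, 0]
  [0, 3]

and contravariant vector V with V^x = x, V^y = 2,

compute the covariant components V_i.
V_i = g_{ij} V^j:
V_x = (2)(x) + (0)(2) = 2*x
V_y = (0)(x) + (3)(2) = 6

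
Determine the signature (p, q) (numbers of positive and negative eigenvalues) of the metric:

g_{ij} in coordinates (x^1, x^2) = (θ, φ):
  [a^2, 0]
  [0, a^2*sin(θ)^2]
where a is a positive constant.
The metric is diagonal, so its eigenvalues are the diagonal entries: a^2, a^2*sin(θ)^2 (at a generic point, where coordinate-dependent entries are positive).
2 positive, 0 negative.
(2, 0) - Riemannian (positive definite)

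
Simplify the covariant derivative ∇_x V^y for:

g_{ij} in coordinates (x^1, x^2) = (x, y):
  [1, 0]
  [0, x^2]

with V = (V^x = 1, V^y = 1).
Non-zero Christoffel symbols:
Γ^x_{y y} = -x
Γ^y_{x y} = 1/x
∇_x V^y = ∂_x V^y + Γ^y_{x j} V^j
  = (0) + (0)(1) + (1/x)(1)
  = 1/x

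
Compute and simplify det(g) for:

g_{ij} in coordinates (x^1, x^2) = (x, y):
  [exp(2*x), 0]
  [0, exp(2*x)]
For a 2×2 metric: det(g) = g_{11}·g_{22} - g_{12}·g_{21}
= (exp(2*x))·(exp(2*x)) - (0)·(0)
= exp(4*x) - 0
det(g) = exp(4*x)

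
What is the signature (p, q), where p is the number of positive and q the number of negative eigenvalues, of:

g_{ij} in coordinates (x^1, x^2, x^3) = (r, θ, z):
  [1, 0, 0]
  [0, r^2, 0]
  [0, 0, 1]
The metric is diagonal, so its eigenvalues are the diagonal entries: 1, r^2, 1 (at a generic point, where coordinate-dependent entries are positive).
3 positive, 0 negative.
(3, 0) - Riemannian (positive definite)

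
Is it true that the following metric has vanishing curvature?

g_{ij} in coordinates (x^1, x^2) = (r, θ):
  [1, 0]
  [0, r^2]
Non-zero Christoffel symbols:
Γ^r_{θ θ} = -r
Γ^θ_{r θ} = 1/r
Ricci tensor: R_{rr} = 0, R_{rθ} = 0, R_{θθ} = 0
All R_{ij} vanish; in 2 dimensions the Riemann tensor is fully determined by the Ricci tensor, so R^i_{jkl} = 0: the metric is flat (curvilinear coordinates on flat space).
Yes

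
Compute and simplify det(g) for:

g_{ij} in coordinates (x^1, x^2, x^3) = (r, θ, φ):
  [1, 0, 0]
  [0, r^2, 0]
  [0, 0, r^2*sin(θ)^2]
Diagonal metric: det(g) = g_{11}·g_{22}·g_{33}
= (1)·(r^2)·(r^2*sin(θ)^2)
det(g) = r^4*sin(θ)^2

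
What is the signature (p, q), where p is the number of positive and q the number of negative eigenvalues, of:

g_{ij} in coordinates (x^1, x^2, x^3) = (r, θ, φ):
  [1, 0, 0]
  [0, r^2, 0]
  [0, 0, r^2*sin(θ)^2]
The metric is diagonal, so its eigenvalues are the diagonal entries: 1, r^2, r^2*sin(θ)^2 (at a generic point, where coordinate-dependent entries are positive).
3 positive, 0 negative.
(3, 0) - Riemannian (positive definite)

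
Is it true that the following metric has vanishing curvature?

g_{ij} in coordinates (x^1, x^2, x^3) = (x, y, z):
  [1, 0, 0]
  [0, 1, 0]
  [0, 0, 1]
All metric components are constant, so every Christoffel symbol vanishes and R^i_{jkl} = 0.
Yes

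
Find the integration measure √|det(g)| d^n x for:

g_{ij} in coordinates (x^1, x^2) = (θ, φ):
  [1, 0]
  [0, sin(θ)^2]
det(g) = sin(θ)^2
√|det(g)| = sin(θ) (taking 0 < θ < π so that |sin(θ)| = sin(θ))
Volume element: dV = sin(θ) dθ dφ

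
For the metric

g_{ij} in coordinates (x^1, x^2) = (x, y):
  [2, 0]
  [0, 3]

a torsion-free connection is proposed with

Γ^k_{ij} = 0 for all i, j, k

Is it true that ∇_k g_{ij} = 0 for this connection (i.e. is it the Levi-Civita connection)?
Using ∇_k g_{ij} = ∂_k g_{ij} - Γ^m_{ki} g_{mj} - Γ^m_{kj} g_{im}:
e.g. ∇_x g_{xy} = (0) - (0) - (0) = 0
Every component ∇_k g_{ij} vanishes: the connection is metric compatible.
Yes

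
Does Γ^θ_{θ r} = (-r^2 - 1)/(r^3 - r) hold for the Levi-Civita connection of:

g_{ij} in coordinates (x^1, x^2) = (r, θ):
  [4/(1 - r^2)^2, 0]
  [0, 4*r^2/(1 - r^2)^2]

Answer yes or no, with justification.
Γ^θ_{θ r} = (1/2) g^{θθ} (∂_θ g_{θr} + ∂_r g_{θθ} - ∂_θ g_{θr}) = (1/2)((1 - r^2)^2/(4*r^2))((0) + (-8*(r^3 + r)/(r^2 - 1)^3) - (0)) = (-r^2 - 1)/(r^3 - r)
This equals the proposed value (-r^2 - 1)/(r^3 - r).
Yes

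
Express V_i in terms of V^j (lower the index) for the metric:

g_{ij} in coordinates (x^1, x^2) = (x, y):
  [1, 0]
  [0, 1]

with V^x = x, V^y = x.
V_i = g_{ij} V^j:
V_x = (1)(x) + (0)(x) = x
V_y = (0)(x) + (1)(x) = x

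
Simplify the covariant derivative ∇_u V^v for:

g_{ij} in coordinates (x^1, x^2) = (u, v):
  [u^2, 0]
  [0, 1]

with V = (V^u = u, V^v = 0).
Non-zero Christoffel symbols:
Γ^u_{u u} = 1/u
∇_u V^v = ∂_u V^v + Γ^v_{u j} V^j
  = (0) + (0)(u) + (0)(0)
  = 0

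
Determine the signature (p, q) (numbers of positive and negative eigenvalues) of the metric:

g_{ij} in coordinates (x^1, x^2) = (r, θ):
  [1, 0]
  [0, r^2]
The metric is diagonal, so its eigenvalues are the diagonal entries: 1, r^2 (at a generic point, where coordinate-dependent entries are positive).
2 positive, 0 negative.
(2, 0) - Riemannian (positive definite)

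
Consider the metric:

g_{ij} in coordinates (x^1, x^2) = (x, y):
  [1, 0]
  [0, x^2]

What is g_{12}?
With x^1 = x, x^2 = y, g_{12} = g_{xy} is the row-1, column-2 entry of the matrix.
g_{12} = 0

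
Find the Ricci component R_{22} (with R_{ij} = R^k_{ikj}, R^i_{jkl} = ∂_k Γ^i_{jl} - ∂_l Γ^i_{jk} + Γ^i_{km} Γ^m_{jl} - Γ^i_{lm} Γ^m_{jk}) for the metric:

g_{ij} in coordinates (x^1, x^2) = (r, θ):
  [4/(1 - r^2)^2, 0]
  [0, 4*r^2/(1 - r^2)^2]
Non-zero Christoffel symbols (Γ^k_{ij} = Γ^k_{ji}):
Γ^r_{r r} = 2*r/(1 - r^2)
Γ^r_{θ θ} = (r^3 + r)/(r^2 - 1)
Γ^θ_{r θ} = (-r^2 - 1)/(r^3 - r)
R^r_{θ r θ} = ∂_r Γ^r_{θ θ} - ∂_θ Γ^r_{θ r} + Γ^r_{r m} Γ^m_{θ θ} - Γ^r_{θ m} Γ^m_{θ r}
  = ((r^4 - 4*r^2 - 1)/(r^2 - 1)^2) - (0) + (-2*r^2*(r^2 + 1)/(r^2 - 1)^2) - (-(r^2 + 1)^2/(r^2 - 1)^2) = -4*r^2/(r^2 - 1)^2
R^θ_{θ θ θ} = 0 (a repeated index in an antisymmetric pair)
R_{θθ} = R^r_{θ r θ} + R^θ_{θ θ θ} = (-4*r^2/(r^2 - 1)^2) + (0) = -4*r^2/(r^2 - 1)^2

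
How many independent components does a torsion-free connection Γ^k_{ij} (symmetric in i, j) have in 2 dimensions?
Γ^k_{ij} has n choices for the upper index and n(n+1)/2 independent symmetric lower index pairs.
Total = 2 × 2×3/2 = 2 × 3 = 6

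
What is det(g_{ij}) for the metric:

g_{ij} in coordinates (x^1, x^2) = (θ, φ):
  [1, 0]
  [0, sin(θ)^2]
For a 2×2 metric: det(g) = g_{11}·g_{22} - g_{12}·g_{21}
= (1)·(sin(θ)^2) - (0)·(0)
= sin(θ)^2 - 0
det(g) = sin(θ)^2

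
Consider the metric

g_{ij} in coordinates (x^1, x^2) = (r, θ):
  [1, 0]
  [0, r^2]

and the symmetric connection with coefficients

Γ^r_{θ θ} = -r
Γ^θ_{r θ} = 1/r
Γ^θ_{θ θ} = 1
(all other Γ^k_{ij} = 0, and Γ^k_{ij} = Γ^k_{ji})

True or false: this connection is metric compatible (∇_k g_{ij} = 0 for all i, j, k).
Using ∇_k g_{ij} = ∂_k g_{ij} - Γ^m_{ki} g_{mj} - Γ^m_{kj} g_{im}:
∇_θ g_{θθ} = (0) - (r^2) - (r^2) = -2*r^2 ≠ 0
So the connection is not metric compatible (it is not the Levi-Civita connection).
False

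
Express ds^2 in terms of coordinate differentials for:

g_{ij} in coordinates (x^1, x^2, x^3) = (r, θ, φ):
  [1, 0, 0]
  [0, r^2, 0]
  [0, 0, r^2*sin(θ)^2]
ds^2 = g_{ij} dx^i dx^j; only the non-zero components contribute.
ds^2 = dr^2 + r^2 dθ^2 + r^2*sin(θ)^2 dφ^2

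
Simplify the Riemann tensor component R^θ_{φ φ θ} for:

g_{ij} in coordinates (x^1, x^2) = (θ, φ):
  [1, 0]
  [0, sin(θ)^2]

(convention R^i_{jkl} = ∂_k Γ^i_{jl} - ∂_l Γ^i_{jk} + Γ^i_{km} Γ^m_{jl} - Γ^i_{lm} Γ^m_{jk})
Non-zero Christoffel symbols (Γ^k_{ij} = Γ^k_{ji}):
Γ^θ_{φ φ} = -sin(2*θ)/2
Γ^φ_{θ φ} = 1/tan(θ)
R^θ_{φ φ θ} = ∂_φ Γ^θ_{φ θ} - ∂_θ Γ^θ_{φ φ} + Γ^θ_{φ m} Γ^m_{φ θ} - Γ^θ_{θ m} Γ^m_{φ φ}
  = (0) - (-cos(2*θ)) + (-cos(θ)^2) - (0) = -sin(θ)^2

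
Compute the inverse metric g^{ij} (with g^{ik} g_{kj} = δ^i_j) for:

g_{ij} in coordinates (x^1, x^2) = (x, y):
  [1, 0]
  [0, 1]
The metric is diagonal, so g^{ij} is diagonal with entries 1/g_{ii}: diag(1, 1).
g^{ij}:
  [1, 0]
  [0, 1]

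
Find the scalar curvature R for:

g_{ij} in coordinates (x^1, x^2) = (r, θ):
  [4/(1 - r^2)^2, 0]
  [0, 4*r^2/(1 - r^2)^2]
Non-zero Christoffel symbols (Γ^k_{ij} = Γ^k_{ji}):
Γ^r_{r r} = 2*r/(1 - r^2)
Γ^r_{θ θ} = (r^3 + r)/(r^2 - 1)
Γ^θ_{r θ} = (-r^2 - 1)/(r^3 - r)
Ricci tensor (R_{ij} = R^k_{ikj}): R_{rr} = -4/(r^2 - 1)^2, R_{rθ} = 0, R_{θθ} = -4*r^2/(r^2 - 1)^2
Inverse metric: g^{rr} = (1 - r^2)^2/4, g^{θθ} = (1 - r^2)^2/(4*r^2)
R = g^{ij} R_{ij} = ((1 - r^2)^2/4)(-4/(r^2 - 1)^2) + ((1 - r^2)^2/(4*r^2))(-4*r^2/(r^2 - 1)^2) = -2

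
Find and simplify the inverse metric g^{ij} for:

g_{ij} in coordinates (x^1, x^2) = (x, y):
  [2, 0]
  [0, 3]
The metric is diagonal, so g^{ij} is diagonal with entries 1/g_{ii}: diag(1/2, 1/3).
g^{ij}:
  [1/2, 0]
  [0, 1/3]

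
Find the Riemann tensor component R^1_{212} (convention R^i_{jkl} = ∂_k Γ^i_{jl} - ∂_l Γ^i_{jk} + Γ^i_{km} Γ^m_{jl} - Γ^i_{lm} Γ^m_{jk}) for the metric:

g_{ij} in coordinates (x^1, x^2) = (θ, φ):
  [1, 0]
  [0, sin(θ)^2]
Non-zero Christoffel symbols (Γ^k_{ij} = Γ^k_{ji}):
Γ^θ_{φ φ} = -sin(2*θ)/2
Γ^φ_{θ φ} = 1/tan(θ)
R^θ_{φ θ φ} = ∂_θ Γ^θ_{φ φ} - ∂_φ Γ^θ_{φ θ} + Γ^θ_{θ m} Γ^m_{φ φ} - Γ^θ_{φ m} Γ^m_{φ θ}
  = (-cos(2*θ)) - (0) + (0) - (-cos(θ)^2) = sin(θ)^2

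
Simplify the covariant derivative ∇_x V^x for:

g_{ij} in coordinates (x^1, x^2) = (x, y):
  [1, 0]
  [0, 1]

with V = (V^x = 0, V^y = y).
All Christoffel symbols are zero.
∇_x V^x = ∂_x V^x + Γ^x_{x j} V^j
  = (0) + (0)(0) + (0)(y)
  = 0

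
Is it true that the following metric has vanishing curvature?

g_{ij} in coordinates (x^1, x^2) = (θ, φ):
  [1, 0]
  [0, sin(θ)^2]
Non-zero Christoffel symbols:
Γ^θ_{φ φ} = -sin(2*θ)/2
Γ^φ_{θ φ} = 1/tan(θ)
Ricci tensor: R_{θθ} = 1, R_{θφ} = 0, R_{φφ} = sin(θ)^2
The Ricci tensor is non-zero, so the Riemann tensor is non-zero: not flat.
No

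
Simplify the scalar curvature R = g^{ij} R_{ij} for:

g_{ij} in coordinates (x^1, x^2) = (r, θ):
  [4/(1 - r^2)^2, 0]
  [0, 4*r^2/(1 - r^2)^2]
Non-zero Christoffel symbols (Γ^k_{ij} = Γ^k_{ji}):
Γ^r_{r r} = 2*r/(1 - r^2)
Γ^r_{θ θ} = (r^3 + r)/(r^2 - 1)
Γ^θ_{r θ} = (-r^2 - 1)/(r^3 - r)
Ricci tensor (R_{ij} = R^k_{ikj}): R_{rr} = -4/(r^2 - 1)^2, R_{rθ} = 0, R_{θθ} = -4*r^2/(r^2 - 1)^2
Inverse metric: g^{rr} = (1 - r^2)^2/4, g^{θθ} = (1 - r^2)^2/(4*r^2)
R = g^{ij} R_{ij} = ((1 - r^2)^2/4)(-4/(r^2 - 1)^2) + ((1 - r^2)^2/(4*r^2))(-4*r^2/(r^2 - 1)^2) = -2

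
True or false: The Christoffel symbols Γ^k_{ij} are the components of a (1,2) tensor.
Under a change of coordinates Γ picks up an inhomogeneous term ∂²x/∂x'∂x'; e.g. Γ = 0 in Cartesian coordinates but Γ^r_{θθ} = -r in polar coordinates on the same flat plane.
False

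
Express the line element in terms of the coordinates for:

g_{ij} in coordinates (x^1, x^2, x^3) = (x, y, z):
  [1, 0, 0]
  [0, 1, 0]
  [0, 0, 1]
ds^2 = g_{ij} dx^i dx^j; only the non-zero components contribute.
ds^2 = dx^2 + dy^2 + dz^2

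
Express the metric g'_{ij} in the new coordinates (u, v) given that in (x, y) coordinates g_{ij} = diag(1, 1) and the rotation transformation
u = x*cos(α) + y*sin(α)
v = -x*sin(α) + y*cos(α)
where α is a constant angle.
Invert the transformation: x = u*cos(α) - v*sin(α), y = u*sin(α) + v*cos(α)
g'_{ij} = (∂x^k/∂x'^i)(∂x^l/∂x'^j) g_{kl}; with g_{kl} = δ_{kl} this is Σ_k (∂x^k/∂x'^i)(∂x^k/∂x'^j).
Jacobian: ∂x/∂u = cos(α), ∂x/∂v = -sin(α), ∂y/∂u = sin(α), ∂y/∂v = cos(α)
g'_{uu} = (cos(α))(cos(α)) + (sin(α))(sin(α)) = 1
g'_{uv} = (cos(α))(-sin(α)) + (sin(α))(cos(α)) = 0
g'_{vv} = (-sin(α))(-sin(α)) + (cos(α))(cos(α)) = 1
g'_{ij} = diag(1, 1)
The Euclidean metric is invariant under rotations.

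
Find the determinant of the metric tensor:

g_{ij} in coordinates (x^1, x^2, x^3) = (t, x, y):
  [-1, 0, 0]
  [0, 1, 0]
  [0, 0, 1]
Diagonal metric: det(g) = g_{11}·g_{22}·g_{33}
= (-1)·(1)·(1)
det(g) = -1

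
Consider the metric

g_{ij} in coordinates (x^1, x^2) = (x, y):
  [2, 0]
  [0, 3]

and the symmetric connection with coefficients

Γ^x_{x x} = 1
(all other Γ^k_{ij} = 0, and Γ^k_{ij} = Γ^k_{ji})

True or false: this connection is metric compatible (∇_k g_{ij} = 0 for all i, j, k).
Using ∇_k g_{ij} = ∂_k g_{ij} - Γ^m_{ki} g_{mj} - Γ^m_{kj} g_{im}:
∇_x g_{xx} = (0) - (2) - (2) = -4 ≠ 0
So the connection is not metric compatible (it is not the Levi-Civita connection).
False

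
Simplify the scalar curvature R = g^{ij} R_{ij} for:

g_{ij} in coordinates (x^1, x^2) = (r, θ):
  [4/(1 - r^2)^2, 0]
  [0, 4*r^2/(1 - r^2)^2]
Non-zero Christoffel symbols (Γ^k_{ij} = Γ^k_{ji}):
Γ^r_{r r} = 2*r/(1 - r^2)
Γ^r_{θ θ} = (r^3 + r)/(r^2 - 1)
Γ^θ_{r θ} = (-r^2 - 1)/(r^3 - r)
Ricci tensor (R_{ij} = R^k_{ikj}): R_{rr} = -4/(r^2 - 1)^2, R_{rθ} = 0, R_{θθ} = -4*r^2/(r^2 - 1)^2
Inverse metric: g^{rr} = (1 - r^2)^2/4, g^{θθ} = (1 - r^2)^2/(4*r^2)
R = g^{ij} R_{ij} = ((1 - r^2)^2/4)(-4/(r^2 - 1)^2) + ((1 - r^2)^2/(4*r^2))(-4*r^2/(r^2 - 1)^2) = -2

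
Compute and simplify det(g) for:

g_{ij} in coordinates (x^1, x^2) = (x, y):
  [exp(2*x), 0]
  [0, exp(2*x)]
For a 2×2 metric: det(g) = g_{11}·g_{22} - g_{12}·g_{21}
= (exp(2*x))·(exp(2*x)) - (0)·(0)
= exp(4*x) - 0
det(g) = exp(4*x)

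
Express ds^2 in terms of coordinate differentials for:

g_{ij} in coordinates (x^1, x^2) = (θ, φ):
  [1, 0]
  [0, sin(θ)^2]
ds^2 = g_{ij} dx^i dx^j; only the non-zero components contribute.
ds^2 = dθ^2 + sin(θ)^2 dφ^2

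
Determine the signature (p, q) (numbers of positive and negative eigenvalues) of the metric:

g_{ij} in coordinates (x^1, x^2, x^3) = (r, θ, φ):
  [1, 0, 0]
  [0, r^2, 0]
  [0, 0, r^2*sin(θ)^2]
The metric is diagonal, so its eigenvalues are the diagonal entries: 1, r^2, r^2*sin(θ)^2 (at a generic point, where coordinate-dependent entries are positive).
3 positive, 0 negative.
(3, 0) - Riemannian (positive definite)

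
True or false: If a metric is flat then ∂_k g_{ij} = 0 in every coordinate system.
Flatness means R^i_{jkl} = 0; the components can still vary, e.g. the flat plane in polar coordinates has g_{θθ} = r^2.
False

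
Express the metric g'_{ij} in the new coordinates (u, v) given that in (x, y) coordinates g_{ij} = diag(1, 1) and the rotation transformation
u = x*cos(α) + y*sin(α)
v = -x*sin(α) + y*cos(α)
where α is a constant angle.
Invert the transformation: x = u*cos(α) - v*sin(α), y = u*sin(α) + v*cos(α)
g'_{ij} = (∂x^k/∂x'^i)(∂x^l/∂x'^j) g_{kl}; with g_{kl} = δ_{kl} this is Σ_k (∂x^k/∂x'^i)(∂x^k/∂x'^j).
Jacobian: ∂x/∂u = cos(α), ∂x/∂v = -sin(α), ∂y/∂u = sin(α), ∂y/∂v = cos(α)
g'_{uu} = (cos(α))(cos(α)) + (sin(α))(sin(α)) = 1
g'_{uv} = (cos(α))(-sin(α)) + (sin(α))(cos(α)) = 0
g'_{vv} = (-sin(α))(-sin(α)) + (cos(α))(cos(α)) = 1
g'_{ij} = diag(1, 1)
The Euclidean metric is invariant under rotations.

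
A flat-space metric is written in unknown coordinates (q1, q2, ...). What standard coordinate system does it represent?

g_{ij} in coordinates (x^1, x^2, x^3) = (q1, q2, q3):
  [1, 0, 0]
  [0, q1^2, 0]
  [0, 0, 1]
The line element ds^2 = dq1^2 + q1^2 dq2^2 + dq3^2 is dr^2 + r^2 dθ^2 + dz^2 with q1 = r, q2 = θ, q3 = z.
cylindrical coordinates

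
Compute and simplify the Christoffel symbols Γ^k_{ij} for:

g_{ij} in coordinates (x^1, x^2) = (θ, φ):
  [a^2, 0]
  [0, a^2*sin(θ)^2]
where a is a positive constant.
Using Γ^k_{ij} = (1/2) g^{km} (∂_i g_{mj} + ∂_j g_{mi} - ∂_m g_{ij}); the metric is diagonal, so only the m = k term contributes.
Non-zero symbols (using the symmetry Γ^k_{ij} = Γ^k_{ji}):
Γ^θ_{φ φ} = (1/2) g^{θθ} (∂_φ g_{θφ} + ∂_φ g_{θφ} - ∂_θ g_{φφ}) = (1/2)(1/a^2)((0) + (0) - (a^2*sin(2*θ))) = -sin(2*θ)/2
Γ^φ_{θ φ} = (1/2) g^{φφ} (∂_θ g_{φφ} + ∂_φ g_{φθ} - ∂_φ g_{θφ}) = (1/2)(1/(a^2*sin(θ)^2))((a^2*sin(2*θ)) + (0) - (0)) = 1/tan(θ)
All other Christoffel symbols are zero.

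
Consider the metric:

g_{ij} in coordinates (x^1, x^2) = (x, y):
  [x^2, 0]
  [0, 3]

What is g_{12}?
With x^1 = x, x^2 = y, g_{12} = g_{xy} is the row-1, column-2 entry of the matrix.
g_{12} = 0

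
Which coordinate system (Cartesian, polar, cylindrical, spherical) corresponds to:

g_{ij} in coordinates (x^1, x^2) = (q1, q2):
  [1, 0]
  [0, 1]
All components are constant and the metric is the identity, i.e. orthonormal rectilinear coordinates.
Cartesian (2D) coordinates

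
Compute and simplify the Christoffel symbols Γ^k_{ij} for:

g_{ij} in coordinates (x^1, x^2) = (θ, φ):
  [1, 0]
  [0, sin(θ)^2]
Using Γ^k_{ij} = (1/2) g^{km} (∂_i g_{mj} + ∂_j g_{mi} - ∂_m g_{ij}); the metric is diagonal, so only the m = k term contributes.
Non-zero symbols (using the symmetry Γ^k_{ij} = Γ^k_{ji}):
Γ^θ_{φ φ} = (1/2) g^{θθ} (∂_φ g_{θφ} + ∂_φ g_{θφ} - ∂_θ g_{φφ}) = (1/2)(1)((0) + (0) - (sin(2*θ))) = -sin(2*θ)/2
Γ^φ_{θ φ} = (1/2) g^{φφ} (∂_θ g_{φφ} + ∂_φ g_{φθ} - ∂_φ g_{θφ}) = (1/2)(1/sin(θ)^2)((sin(2*θ)) + (0) - (0)) = 1/tan(θ)
All other Christoffel symbols are zero.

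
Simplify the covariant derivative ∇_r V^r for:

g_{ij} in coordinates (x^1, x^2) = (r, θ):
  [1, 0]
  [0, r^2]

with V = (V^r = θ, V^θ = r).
Non-zero Christoffel symbols:
Γ^r_{θ θ} = -r
Γ^θ_{r θ} = 1/r
∇_r V^r = ∂_r V^r + Γ^r_{r j} V^j
  = (0) + (0)(θ) + (0)(r)
  = 0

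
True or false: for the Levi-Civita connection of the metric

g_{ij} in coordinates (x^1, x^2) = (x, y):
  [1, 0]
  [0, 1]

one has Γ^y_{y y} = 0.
Γ^y_{y y} = (1/2) g^{yy} (∂_y g_{yy} + ∂_y g_{yy} - ∂_y g_{yy}) = (1/2)(1)((0) + (0) - (0)) = 0
This equals the proposed value 0.
True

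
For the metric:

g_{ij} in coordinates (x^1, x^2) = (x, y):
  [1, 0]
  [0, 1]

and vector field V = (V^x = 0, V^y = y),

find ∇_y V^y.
All Christoffel symbols are zero.
∇_y V^y = ∂_y V^y + Γ^y_{y j} V^j
  = (1) + (0)(0) + (0)(y)
  = 1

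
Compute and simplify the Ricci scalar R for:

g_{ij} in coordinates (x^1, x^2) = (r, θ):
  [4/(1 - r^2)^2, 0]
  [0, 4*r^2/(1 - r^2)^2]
Non-zero Christoffel symbols (Γ^k_{ij} = Γ^k_{ji}):
Γ^r_{r r} = 2*r/(1 - r^2)
Γ^r_{θ θ} = (r^3 + r)/(r^2 - 1)
Γ^θ_{r θ} = (-r^2 - 1)/(r^3 - r)
Ricci tensor (R_{ij} = R^k_{ikj}): R_{rr} = -4/(r^2 - 1)^2, R_{rθ} = 0, R_{θθ} = -4*r^2/(r^2 - 1)^2
Inverse metric: g^{rr} = (1 - r^2)^2/4, g^{θθ} = (1 - r^2)^2/(4*r^2)
R = g^{ij} R_{ij} = ((1 - r^2)^2/4)(-4/(r^2 - 1)^2) + ((1 - r^2)^2/(4*r^2))(-4*r^2/(r^2 - 1)^2) = -2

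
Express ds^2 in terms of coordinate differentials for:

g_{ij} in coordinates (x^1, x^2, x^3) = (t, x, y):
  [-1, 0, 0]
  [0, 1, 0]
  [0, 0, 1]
ds^2 = g_{ij} dx^i dx^j; only the non-zero components contribute.
ds^2 = -dt^2 + dx^2 + dy^2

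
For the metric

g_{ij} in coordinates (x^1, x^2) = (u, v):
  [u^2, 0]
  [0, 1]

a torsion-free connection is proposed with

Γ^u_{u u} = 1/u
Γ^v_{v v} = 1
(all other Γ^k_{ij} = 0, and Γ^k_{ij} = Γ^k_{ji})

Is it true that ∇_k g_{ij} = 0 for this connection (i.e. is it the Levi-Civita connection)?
Using ∇_k g_{ij} = ∂_k g_{ij} - Γ^m_{ki} g_{mj} - Γ^m_{kj} g_{im}:
∇_v g_{vv} = (0) - (1) - (1) = -2 ≠ 0
So the connection is not metric compatible (it is not the Levi-Civita connection).
No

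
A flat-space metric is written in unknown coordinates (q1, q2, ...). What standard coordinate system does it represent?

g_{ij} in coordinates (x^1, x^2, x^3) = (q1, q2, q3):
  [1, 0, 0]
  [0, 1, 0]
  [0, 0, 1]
All components are constant and the metric is the identity, i.e. orthonormal rectilinear coordinates.
Cartesian (3D) coordinates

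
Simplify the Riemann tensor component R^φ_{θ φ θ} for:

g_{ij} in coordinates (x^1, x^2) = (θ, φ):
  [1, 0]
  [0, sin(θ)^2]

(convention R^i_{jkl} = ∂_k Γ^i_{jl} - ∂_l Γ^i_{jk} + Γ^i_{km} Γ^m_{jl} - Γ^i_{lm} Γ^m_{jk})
Non-zero Christoffel symbols (Γ^k_{ij} = Γ^k_{ji}):
Γ^θ_{φ φ} = -sin(2*θ)/2
Γ^φ_{θ φ} = 1/tan(θ)
R^φ_{θ φ θ} = ∂_φ Γ^φ_{θ θ} - ∂_θ Γ^φ_{θ φ} + Γ^φ_{φ m} Γ^m_{θ θ} - Γ^φ_{θ m} Γ^m_{θ φ}
  = (0) - (-1/sin(θ)^2) + (0) - (1/tan(θ)^2) = 1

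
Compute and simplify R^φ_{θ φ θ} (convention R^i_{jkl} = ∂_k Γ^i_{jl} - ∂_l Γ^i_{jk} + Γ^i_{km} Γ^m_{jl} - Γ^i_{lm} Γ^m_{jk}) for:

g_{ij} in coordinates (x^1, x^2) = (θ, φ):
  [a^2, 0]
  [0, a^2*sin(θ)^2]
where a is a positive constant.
Non-zero Christoffel symbols (Γ^k_{ij} = Γ^k_{ji}):
Γ^θ_{φ φ} = -sin(2*θ)/2
Γ^φ_{θ φ} = 1/tan(θ)
R^φ_{θ φ θ} = ∂_φ Γ^φ_{θ θ} - ∂_θ Γ^φ_{θ φ} + Γ^φ_{φ m} Γ^m_{θ θ} - Γ^φ_{θ m} Γ^m_{θ φ}
  = (0) - (-1/sin(θ)^2) + (0) - (1/tan(θ)^2) = 1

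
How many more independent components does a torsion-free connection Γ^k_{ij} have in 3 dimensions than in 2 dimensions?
Independent components in n dimensions: n × n(n+1)/2 = n^2(n+1)/2.
3D: 3 × 6 = 18
2D: 2 × 3 = 6
Difference = 18 - 6 = 12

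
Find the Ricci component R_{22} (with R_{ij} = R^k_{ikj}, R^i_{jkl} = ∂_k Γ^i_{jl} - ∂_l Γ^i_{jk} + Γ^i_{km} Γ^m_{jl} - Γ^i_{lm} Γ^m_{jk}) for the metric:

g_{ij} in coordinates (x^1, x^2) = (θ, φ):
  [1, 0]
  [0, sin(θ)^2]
Non-zero Christoffel symbols (Γ^k_{ij} = Γ^k_{ji}):
Γ^θ_{φ φ} = -sin(2*θ)/2
Γ^φ_{θ φ} = 1/tan(θ)
R^θ_{φ θ φ} = ∂_θ Γ^θ_{φ φ} - ∂_φ Γ^θ_{φ θ} + Γ^θ_{θ m} Γ^m_{φ φ} - Γ^θ_{φ m} Γ^m_{φ θ}
  = (-cos(2*θ)) - (0) + (0) - (-cos(θ)^2) = sin(θ)^2
R^φ_{φ φ φ} = 0 (a repeated index in an antisymmetric pair)
R_{φφ} = R^θ_{φ θ φ} + R^φ_{φ φ φ} = (sin(θ)^2) + (0) = sin(θ)^2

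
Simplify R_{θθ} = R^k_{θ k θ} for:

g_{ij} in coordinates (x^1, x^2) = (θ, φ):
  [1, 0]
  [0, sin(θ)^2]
Non-zero Christoffel symbols (Γ^k_{ij} = Γ^k_{ji}):
Γ^θ_{φ φ} = -sin(2*θ)/2
Γ^φ_{θ φ} = 1/tan(θ)
R^θ_{θ θ θ} = 0 (a repeated index in an antisymmetric pair)
R^φ_{θ φ θ} = ∂_φ Γ^φ_{θ θ} - ∂_θ Γ^φ_{θ φ} + Γ^φ_{φ m} Γ^m_{θ θ} - Γ^φ_{θ m} Γ^m_{θ φ}
  = (0) - (-1/sin(θ)^2) + (0) - (1/tan(θ)^2) = 1
R_{θθ} = R^θ_{θ θ θ} + R^φ_{θ φ θ} = (0) + (1) = 1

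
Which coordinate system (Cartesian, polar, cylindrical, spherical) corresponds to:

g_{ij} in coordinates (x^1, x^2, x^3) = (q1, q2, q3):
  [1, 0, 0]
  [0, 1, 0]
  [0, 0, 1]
All components are constant and the metric is the identity, i.e. orthonormal rectilinear coordinates.
Cartesian (3D) coordinates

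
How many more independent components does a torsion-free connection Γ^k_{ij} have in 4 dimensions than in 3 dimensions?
Independent components in n dimensions: n × n(n+1)/2 = n^2(n+1)/2.
4D: 4 × 10 = 40
3D: 3 × 6 = 18
Difference = 40 - 18 = 22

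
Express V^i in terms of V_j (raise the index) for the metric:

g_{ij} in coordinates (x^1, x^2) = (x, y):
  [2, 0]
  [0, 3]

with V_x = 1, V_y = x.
Inverse metric (diagonal): g^{xx} = 1/2, g^{yy} = 1/3
V^i = g^{ij} V_j:
V^x = (1/2)(1) + (0)(x) = 1/2
V^y = (0)(1) + (1/3)(x) = x/3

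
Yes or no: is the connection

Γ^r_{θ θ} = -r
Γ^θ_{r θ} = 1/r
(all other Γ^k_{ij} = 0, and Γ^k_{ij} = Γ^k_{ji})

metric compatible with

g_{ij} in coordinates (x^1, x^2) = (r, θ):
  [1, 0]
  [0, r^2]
Using ∇_k g_{ij} = ∂_k g_{ij} - Γ^m_{ki} g_{mj} - Γ^m_{kj} g_{im}:
e.g. ∇_r g_{θθ} = (2*r) - (r) - (r) = 0
Every component ∇_k g_{ij} vanishes: the connection is metric compatible.
Yes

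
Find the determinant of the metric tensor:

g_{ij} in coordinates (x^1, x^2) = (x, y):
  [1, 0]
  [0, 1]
For a 2×2 metric: det(g) = g_{11}·g_{22} - g_{12}·g_{21}
= (1)·(1) - (0)·(0)
= 1 - 0
det(g) = 1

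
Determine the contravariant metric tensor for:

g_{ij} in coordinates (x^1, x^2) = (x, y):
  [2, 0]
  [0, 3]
The metric is diagonal, so g^{ij} is diagonal with entries 1/g_{ii}: diag(1/2, 1/3).
g^{ij}:
  [1/2, 0]
  [0, 1/3]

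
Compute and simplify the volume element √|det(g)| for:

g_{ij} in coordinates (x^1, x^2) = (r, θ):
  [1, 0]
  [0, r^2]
det(g) = r^2
√|det(g)| = r
Volume element: dV = r dr dθ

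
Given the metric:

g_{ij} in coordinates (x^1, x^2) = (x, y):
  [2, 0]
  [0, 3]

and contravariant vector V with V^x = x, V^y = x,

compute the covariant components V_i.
V_i = g_{ij} V^j:
V_x = (2)(x) + (0)(x) = 2*x
V_y = (0)(x) + (3)(x) = 3*x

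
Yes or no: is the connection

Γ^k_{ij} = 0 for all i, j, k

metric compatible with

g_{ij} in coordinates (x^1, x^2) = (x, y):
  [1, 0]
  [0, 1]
Using ∇_k g_{ij} = ∂_k g_{ij} - Γ^m_{ki} g_{mj} - Γ^m_{kj} g_{im}:
e.g. ∇_x g_{xx} = (0) - (0) - (0) = 0
Every component ∇_k g_{ij} vanishes: the connection is metric compatible.
Yes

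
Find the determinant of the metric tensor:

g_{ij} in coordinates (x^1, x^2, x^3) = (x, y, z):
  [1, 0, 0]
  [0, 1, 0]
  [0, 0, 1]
Diagonal metric: det(g) = g_{11}·g_{22}·g_{33}
= (1)·(1)·(1)
det(g) = 1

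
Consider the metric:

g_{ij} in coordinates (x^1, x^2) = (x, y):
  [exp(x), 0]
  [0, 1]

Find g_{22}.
With x^1 = x, x^2 = y, g_{22} = g_{yy} is the row-2, column-2 entry of the matrix.
g_{22} = 1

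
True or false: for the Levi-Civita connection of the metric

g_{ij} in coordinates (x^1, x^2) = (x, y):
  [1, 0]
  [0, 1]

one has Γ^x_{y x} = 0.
Γ^x_{y x} = (1/2) g^{xx} (∂_y g_{xx} + ∂_x g_{xy} - ∂_x g_{yx}) = (1/2)(1)((0) + (0) - (0)) = 0
This equals the proposed value 0.
True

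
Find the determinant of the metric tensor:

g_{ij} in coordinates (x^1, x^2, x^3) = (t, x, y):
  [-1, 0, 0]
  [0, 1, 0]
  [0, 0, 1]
Diagonal metric: det(g) = g_{11}·g_{22}·g_{33}
= (-1)·(1)·(1)
det(g) = -1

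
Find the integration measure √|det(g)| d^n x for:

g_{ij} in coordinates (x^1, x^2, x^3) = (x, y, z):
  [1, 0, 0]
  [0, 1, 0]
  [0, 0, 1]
det(g) = 1
√|det(g)| = 1
Volume element: dV = 1 dx dy dz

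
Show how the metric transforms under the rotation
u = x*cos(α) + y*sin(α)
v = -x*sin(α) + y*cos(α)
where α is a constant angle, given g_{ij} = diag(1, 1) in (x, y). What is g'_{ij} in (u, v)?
Invert the transformation: x = u*cos(α) - v*sin(α), y = u*sin(α) + v*cos(α)
g'_{ij} = (∂x^k/∂x'^i)(∂x^l/∂x'^j) g_{kl}; with g_{kl} = δ_{kl} this is Σ_k (∂x^k/∂x'^i)(∂x^k/∂x'^j).
Jacobian: ∂x/∂u = cos(α), ∂x/∂v = -sin(α), ∂y/∂u = sin(α), ∂y/∂v = cos(α)
g'_{uu} = (cos(α))(cos(α)) + (sin(α))(sin(α)) = 1
g'_{uv} = (cos(α))(-sin(α)) + (sin(α))(cos(α)) = 0
g'_{vv} = (-sin(α))(-sin(α)) + (cos(α))(cos(α)) = 1
g'_{ij} = diag(1, 1)
The Euclidean metric is invariant under rotations.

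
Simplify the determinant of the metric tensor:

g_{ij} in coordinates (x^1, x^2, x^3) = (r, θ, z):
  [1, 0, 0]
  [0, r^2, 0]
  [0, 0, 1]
Diagonal metric: det(g) = g_{11}·g_{22}·g_{33}
= (1)·(r^2)·(1)
det(g) = r^2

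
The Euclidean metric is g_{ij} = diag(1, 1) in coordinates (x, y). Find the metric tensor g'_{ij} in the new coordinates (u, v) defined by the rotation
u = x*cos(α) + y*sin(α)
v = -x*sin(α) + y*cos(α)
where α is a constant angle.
Invert the transformation: x = u*cos(α) - v*sin(α), y = u*sin(α) + v*cos(α)
g'_{ij} = (∂x^k/∂x'^i)(∂x^l/∂x'^j) g_{kl}; with g_{kl} = δ_{kl} this is Σ_k (∂x^k/∂x'^i)(∂x^k/∂x'^j).
Jacobian: ∂x/∂u = cos(α), ∂x/∂v = -sin(α), ∂y/∂u = sin(α), ∂y/∂v = cos(α)
g'_{uu} = (cos(α))(cos(α)) + (sin(α))(sin(α)) = 1
g'_{uv} = (cos(α))(-sin(α)) + (sin(α))(cos(α)) = 0
g'_{vv} = (-sin(α))(-sin(α)) + (cos(α))(cos(α)) = 1
g'_{ij} = diag(1, 1)
The Euclidean metric is invariant under rotations.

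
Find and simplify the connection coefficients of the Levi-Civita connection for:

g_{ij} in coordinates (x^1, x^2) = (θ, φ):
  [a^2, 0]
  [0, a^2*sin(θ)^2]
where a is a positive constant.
Using Γ^k_{ij} = (1/2) g^{km} (∂_i g_{mj} + ∂_j g_{mi} - ∂_m g_{ij}); the metric is diagonal, so only the m = k term contributes.
Non-zero symbols (using the symmetry Γ^k_{ij} = Γ^k_{ji}):
Γ^θ_{φ φ} = (1/2) g^{θθ} (∂_φ g_{θφ} + ∂_φ g_{θφ} - ∂_θ g_{φφ}) = (1/2)(1/a^2)((0) + (0) - (a^2*sin(2*θ))) = -sin(2*θ)/2
Γ^φ_{θ φ} = (1/2) g^{φφ} (∂_θ g_{φφ} + ∂_φ g_{φθ} - ∂_φ g_{θφ}) = (1/2)(1/(a^2*sin(θ)^2))((a^2*sin(2*θ)) + (0) - (0)) = 1/tan(θ)
All other Christoffel symbols are zero.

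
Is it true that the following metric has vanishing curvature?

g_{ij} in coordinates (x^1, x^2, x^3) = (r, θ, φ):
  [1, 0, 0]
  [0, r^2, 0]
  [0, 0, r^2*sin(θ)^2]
Non-zero Christoffel symbols:
Γ^r_{θ θ} = -r
Γ^r_{φ φ} = -r*sin(θ)^2
Γ^θ_{r θ} = 1/r
Γ^θ_{φ φ} = -sin(2*θ)/2
Γ^φ_{r φ} = 1/r
Γ^φ_{θ φ} = 1/tan(θ)
Ricci tensor: R_{rr} = 0, R_{rθ} = 0, R_{rφ} = 0, R_{θθ} = 0, R_{θφ} = 0, R_{φφ} = 0
All R_{ij} vanish; in 3 dimensions the Riemann tensor is fully determined by the Ricci tensor, so R^i_{jkl} = 0: the metric is flat (curvilinear coordinates on flat space).
Yes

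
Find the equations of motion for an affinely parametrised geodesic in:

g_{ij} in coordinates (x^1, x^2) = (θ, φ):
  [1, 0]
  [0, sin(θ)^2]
Geodesic equation: d^2x^k/dλ^2 + Γ^k_{ij} (dx^i/dλ)(dx^j/dλ) = 0.
Non-zero Christoffel symbols:
Γ^θ_{φ φ} = -sin(2*θ)/2
Γ^φ_{θ φ} = 1/tan(θ)
Substituting (the symmetric pair Γ^k_{ij}, Γ^k_{ji} combines into a factor 2):
d^2θ/dλ^2 - (sin(2*θ)/2) (dφ/dλ)^2 = 0
d^2φ/dλ^2 + (2/tan(θ)) (dθ/dλ)(dφ/dλ) = 0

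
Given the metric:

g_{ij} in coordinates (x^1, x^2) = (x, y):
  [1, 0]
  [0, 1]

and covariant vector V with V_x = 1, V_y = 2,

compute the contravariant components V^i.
Inverse metric (diagonal): g^{xx} = 1, g^{yy} = 1
V^i = g^{ij} V_j:
V^x = (1)(1) + (0)(2) = 1
V^y = (0)(1) + (1)(2) = 2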